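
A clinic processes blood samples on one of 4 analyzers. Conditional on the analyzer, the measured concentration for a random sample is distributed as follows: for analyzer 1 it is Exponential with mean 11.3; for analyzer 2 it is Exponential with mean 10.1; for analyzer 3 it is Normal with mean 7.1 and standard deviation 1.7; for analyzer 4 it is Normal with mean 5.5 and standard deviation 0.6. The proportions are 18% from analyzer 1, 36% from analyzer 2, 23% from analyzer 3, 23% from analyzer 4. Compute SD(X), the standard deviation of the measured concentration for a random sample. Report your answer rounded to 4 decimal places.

Per component, 1: μ=11.3, E[X²]=255.38; 2: μ=10.1, E[X²]=204.02; 3: μ=7.1, E[X²]=53.3; 4: μ=5.5, E[X²]=30.61.
E[X] = 0.18·11.3 + 0.36·10.1 + 0.23·7.1 + 0.23·5.5 = 8.568.
E[X²] = 0.18·255.38 + 0.36·204.02 + 0.23·53.3 + 0.23·30.61 = 138.715.
Var(X) = E[X²] − (E[X])² = 138.715 − 73.4106 = 65.3043.
SD(X) = √65.3043 = 8.08111.

8.0811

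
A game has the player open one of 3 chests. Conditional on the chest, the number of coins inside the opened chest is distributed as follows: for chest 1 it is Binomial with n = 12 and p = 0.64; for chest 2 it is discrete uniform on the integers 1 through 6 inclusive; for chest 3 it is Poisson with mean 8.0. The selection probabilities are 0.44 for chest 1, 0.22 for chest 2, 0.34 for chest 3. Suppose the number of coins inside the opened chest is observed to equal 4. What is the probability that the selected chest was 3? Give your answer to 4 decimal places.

0.2930

Likelihoods P(X=4 | ·): 1: 0.0234285; 2: 0.166667; 3: 0.0572523.
Posterior ∝ prior × likelihood. Numerator for 3: 0.34·0.0572523 = 0.0194658.
Normalizing constant: 0.44·0.0234285 + 0.22·0.166667 + 0.34·0.0572523 = 0.066441.
P(3 | observation) = 0.0194658 / 0.066441 = 0.292978.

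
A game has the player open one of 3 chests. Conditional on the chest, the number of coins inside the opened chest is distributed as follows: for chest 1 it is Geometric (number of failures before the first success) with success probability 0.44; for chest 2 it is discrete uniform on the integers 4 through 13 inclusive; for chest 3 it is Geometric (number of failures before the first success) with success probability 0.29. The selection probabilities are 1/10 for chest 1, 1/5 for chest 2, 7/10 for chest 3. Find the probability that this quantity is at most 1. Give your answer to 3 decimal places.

Conditional on each chest, P(X ≤ 1): 1: 0.6864; 2: 0; 3: 0.4959.
By total probability, P(X ≤ 1) = 0.1·0.6864 + 0.2·0 + 0.7·0.4959 = 0.41577.

0.416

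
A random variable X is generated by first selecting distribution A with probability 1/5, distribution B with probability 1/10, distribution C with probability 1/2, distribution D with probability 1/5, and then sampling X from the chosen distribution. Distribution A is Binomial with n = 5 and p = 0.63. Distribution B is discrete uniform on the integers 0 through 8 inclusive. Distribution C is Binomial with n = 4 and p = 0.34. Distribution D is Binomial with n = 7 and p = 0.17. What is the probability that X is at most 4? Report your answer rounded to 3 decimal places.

Conditional on each component, P(X ≤ 4): A: 0.900756; B: 0.555556; C: 1; D: 0.997802.
By total probability, P(X ≤ 4) = 0.2·0.900756 + 0.1·0.555556 + 0.5·1 + 0.2·0.997802 = 0.935267.

0.935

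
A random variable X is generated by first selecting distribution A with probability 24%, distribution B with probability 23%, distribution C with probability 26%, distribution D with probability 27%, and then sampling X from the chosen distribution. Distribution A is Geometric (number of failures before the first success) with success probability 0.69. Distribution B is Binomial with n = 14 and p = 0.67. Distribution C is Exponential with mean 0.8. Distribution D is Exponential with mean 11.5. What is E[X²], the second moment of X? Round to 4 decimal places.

92.9009

For each component E[X²] = Var + (mean)², giving A: 0.852972; B: 91.0798; C: 1.28; D: 264.5.
Overall E[X²] = 0.24·0.852972 + 0.23·91.0798 + 0.26·1.28 + 0.27·264.5 = 92.9009.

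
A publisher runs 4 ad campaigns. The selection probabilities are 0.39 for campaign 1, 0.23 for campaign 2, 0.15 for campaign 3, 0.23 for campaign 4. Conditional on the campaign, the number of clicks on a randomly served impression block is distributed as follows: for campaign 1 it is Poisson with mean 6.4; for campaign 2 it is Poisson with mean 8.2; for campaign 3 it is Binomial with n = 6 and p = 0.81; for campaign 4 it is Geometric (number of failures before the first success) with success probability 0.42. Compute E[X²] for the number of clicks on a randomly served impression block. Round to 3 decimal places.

For each component E[X²] = Var + (mean)², giving 1: 47.36; 2: 75.44; 3: 24.543; 4: 5.19501.
Overall E[X²] = 0.39·47.36 + 0.23·75.44 + 0.15·24.543 + 0.23·5.19501 = 40.6979.

40.698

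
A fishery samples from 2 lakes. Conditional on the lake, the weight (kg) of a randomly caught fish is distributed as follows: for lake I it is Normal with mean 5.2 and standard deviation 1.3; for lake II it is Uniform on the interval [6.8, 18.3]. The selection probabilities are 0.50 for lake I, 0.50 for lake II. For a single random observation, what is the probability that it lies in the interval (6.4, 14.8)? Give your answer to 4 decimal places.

Conditional on each lake, P(6.4 < X < 14.8): I: 0.177984; II: 0.695652.
By total probability, P(6.4 < X < 14.8) = 0.5·0.177984 + 0.5·0.695652 = 0.436818.

0.4368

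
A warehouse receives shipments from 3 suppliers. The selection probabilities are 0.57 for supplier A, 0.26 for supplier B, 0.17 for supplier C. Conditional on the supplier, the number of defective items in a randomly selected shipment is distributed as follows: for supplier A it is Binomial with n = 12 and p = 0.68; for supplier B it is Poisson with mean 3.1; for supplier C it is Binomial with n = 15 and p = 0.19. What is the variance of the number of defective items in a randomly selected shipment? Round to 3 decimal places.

Per component, A: μ=8.16, E[X²]=69.1968; B: μ=3.1, E[X²]=12.71; C: μ=2.85, E[X²]=10.431.
E[X] = 0.57·8.16 + 0.26·3.1 + 0.17·2.85 = 5.9417.
E[X²] = 0.57·69.1968 + 0.26·12.71 + 0.17·10.431 = 44.52.
Var(X) = E[X²] − (E[X])² = 44.52 − 35.3038 = 9.21625.

9.216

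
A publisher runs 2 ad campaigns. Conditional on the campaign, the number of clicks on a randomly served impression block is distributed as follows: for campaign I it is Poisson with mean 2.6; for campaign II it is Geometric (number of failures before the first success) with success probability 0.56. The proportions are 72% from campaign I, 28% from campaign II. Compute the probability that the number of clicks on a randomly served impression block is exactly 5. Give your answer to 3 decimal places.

Conditional on each campaign, P(X = 5): I: 0.0735394; II: 0.00923531.
By total probability, P(X = 5) = 0.72·0.0735394 + 0.28·0.00923531 = 0.0555342.

0.056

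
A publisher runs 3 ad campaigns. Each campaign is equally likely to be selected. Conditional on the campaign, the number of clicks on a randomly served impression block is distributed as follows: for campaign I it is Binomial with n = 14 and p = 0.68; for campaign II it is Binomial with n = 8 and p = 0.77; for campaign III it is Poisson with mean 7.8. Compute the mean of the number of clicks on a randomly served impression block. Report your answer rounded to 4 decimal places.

Component means — I: 9.52; II: 6.16; III: 7.8.
E[X] = 0.333333·9.52 + 0.333333·6.16 + 0.333333·7.8 = 7.82667.

7.8267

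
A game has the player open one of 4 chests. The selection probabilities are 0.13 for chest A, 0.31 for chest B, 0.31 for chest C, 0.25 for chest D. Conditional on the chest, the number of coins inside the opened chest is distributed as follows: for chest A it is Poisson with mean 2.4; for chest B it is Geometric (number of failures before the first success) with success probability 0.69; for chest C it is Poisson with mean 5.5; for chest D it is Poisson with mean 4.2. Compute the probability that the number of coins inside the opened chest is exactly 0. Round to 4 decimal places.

Conditional on each chest, P(X = 0): A: 0.090718; B: 0.69; C: 0.00408677; D: 0.0149956.
By total probability, P(X = 0) = 0.13·0.090718 + 0.31·0.69 + 0.31·0.00408677 + 0.25·0.0149956 = 0.230709.

0.2307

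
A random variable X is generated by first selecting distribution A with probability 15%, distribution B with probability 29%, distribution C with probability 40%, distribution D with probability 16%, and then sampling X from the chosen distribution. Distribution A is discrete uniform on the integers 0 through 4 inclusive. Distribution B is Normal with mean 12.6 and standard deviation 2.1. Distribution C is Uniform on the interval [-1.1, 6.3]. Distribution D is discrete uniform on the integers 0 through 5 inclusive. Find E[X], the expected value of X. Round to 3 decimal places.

Component means — A: 2; B: 12.6; C: 2.6; D: 2.5.
E[X] = 0.15·2 + 0.29·12.6 + 0.4·2.6 + 0.16·2.5 = 5.394.

5.394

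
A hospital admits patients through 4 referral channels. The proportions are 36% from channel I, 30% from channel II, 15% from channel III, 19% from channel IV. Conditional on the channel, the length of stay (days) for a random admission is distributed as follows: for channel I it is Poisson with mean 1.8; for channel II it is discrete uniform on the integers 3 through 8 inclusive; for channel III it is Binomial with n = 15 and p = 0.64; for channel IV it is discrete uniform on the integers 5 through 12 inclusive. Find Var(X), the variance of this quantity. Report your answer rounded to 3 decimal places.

Per component, I: μ=1.8, E[X²]=5.04; II: μ=5.5, E[X²]=33.1667; III: μ=9.6, E[X²]=95.616; IV: μ=8.5, E[X²]=77.5.
E[X] = 0.36·1.8 + 0.3·5.5 + 0.15·9.6 + 0.19·8.5 = 5.353.
E[X²] = 0.36·5.04 + 0.3·33.1667 + 0.15·95.616 + 0.19·77.5 = 40.8318.
Var(X) = E[X²] − (E[X])² = 40.8318 − 28.6546 = 12.1772.

12.177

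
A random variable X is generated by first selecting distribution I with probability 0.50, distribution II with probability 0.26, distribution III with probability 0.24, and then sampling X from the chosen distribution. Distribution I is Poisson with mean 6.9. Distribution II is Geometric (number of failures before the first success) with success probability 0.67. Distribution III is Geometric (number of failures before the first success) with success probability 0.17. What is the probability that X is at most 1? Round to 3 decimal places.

0.310

Conditional on each component, P(X ≤ 1): I: 0.0079615; II: 0.8911; III: 0.3111.
By total probability, P(X ≤ 1) = 0.5·0.0079615 + 0.26·0.8911 + 0.24·0.3111 = 0.310331.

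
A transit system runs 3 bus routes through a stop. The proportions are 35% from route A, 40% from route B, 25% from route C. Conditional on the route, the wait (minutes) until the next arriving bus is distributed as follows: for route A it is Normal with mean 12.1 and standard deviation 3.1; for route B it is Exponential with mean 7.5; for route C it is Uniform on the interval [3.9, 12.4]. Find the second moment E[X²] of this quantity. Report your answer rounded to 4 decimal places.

For each component E[X²] = Var + (mean)², giving A: 156.02; B: 112.5; C: 72.4433.
Overall E[X²] = 0.35·156.02 + 0.4·112.5 + 0.25·72.4433 = 117.718.

117.7178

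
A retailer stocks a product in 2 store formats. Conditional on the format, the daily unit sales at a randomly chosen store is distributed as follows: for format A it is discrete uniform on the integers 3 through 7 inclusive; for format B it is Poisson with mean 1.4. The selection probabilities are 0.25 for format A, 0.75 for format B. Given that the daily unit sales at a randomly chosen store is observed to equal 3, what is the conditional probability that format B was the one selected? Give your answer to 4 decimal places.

0.6285

Likelihoods P(X=3 | ·): A: 0.2; B: 0.112777.
Posterior ∝ prior × likelihood. Numerator for B: 0.75·0.112777 = 0.0845828.
Normalizing constant: 0.25·0.2 + 0.75·0.112777 = 0.134583.
P(B | observation) = 0.0845828 / 0.134583 = 0.628481.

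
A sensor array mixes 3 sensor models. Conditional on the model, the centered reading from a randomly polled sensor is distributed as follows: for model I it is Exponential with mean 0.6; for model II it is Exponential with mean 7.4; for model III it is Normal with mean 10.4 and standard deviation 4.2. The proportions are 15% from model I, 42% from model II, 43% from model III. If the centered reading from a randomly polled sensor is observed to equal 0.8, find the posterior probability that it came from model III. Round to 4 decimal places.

0.0250

Likelihoods f(0.8 | ·): I: 0.439329; II: 0.121288; III: 0.00696911.
Posterior ∝ prior × likelihood. Numerator for III: 0.43·0.00696911 = 0.00299672.
Normalizing constant: 0.15·0.439329 + 0.42·0.121288 + 0.43·0.00696911 = 0.119837.
P(III | observation) = 0.00299672 / 0.119837 = 0.0250066.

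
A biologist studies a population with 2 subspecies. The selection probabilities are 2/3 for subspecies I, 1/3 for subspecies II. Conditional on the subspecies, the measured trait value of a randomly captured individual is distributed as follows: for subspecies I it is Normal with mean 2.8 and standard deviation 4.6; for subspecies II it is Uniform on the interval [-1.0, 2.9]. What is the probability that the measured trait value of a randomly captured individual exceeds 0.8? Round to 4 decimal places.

Conditional on each subspecies, P(X > 0.8): I: 0.66814; II: 0.538462.
By total probability, P(X > 0.8) = 0.666667·0.66814 + 0.333333·0.538462 = 0.624914.

0.6249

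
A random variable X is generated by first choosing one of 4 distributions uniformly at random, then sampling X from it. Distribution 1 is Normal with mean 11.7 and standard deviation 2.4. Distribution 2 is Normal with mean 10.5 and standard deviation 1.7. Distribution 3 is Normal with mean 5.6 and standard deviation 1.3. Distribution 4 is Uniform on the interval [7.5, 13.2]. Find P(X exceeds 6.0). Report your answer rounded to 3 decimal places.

0.842

Conditional on each component, P(X > 6.0): 1: 0.991226; 2: 0.99594; 3: 0.379158; 4: 1.
By total probability, P(X > 6.0) = 0.25·0.991226 + 0.25·0.99594 + 0.25·0.379158 + 0.25·1 = 0.841581.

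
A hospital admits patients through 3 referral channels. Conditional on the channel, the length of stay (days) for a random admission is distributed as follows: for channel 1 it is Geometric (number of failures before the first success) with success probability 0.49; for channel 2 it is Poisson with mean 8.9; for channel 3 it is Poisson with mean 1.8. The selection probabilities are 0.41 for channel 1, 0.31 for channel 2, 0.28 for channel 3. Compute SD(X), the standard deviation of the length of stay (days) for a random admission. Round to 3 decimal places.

4.053

Per component, 1: μ=1.04082, E[X²]=3.20741; 2: μ=8.9, E[X²]=88.11; 3: μ=1.8, E[X²]=5.04.
E[X] = 0.41·1.04082 + 0.31·8.9 + 0.28·1.8 = 3.68973.
E[X²] = 0.41·3.20741 + 0.31·88.11 + 0.28·5.04 = 30.0403.
Var(X) = E[X²] − (E[X])² = 30.0403 − 13.6141 = 16.4262.
SD(X) = √16.4262 = 4.05292.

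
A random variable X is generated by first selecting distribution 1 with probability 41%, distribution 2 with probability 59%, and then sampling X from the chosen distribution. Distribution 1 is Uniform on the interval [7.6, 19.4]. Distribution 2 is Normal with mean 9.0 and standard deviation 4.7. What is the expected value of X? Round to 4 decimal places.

Component means — 1: 13.5; 2: 9.
E[X] = 0.41·13.5 + 0.59·9 = 10.845.

10.8450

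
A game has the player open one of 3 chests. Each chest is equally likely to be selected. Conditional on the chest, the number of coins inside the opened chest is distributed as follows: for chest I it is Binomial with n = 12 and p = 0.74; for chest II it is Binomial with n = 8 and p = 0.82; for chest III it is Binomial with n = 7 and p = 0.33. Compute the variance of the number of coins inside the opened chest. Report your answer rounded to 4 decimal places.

Per component, I: μ=8.88, E[X²]=81.1632; II: μ=6.56, E[X²]=44.2144; III: μ=2.31, E[X²]=6.8838.
E[X] = 0.333333·8.88 + 0.333333·6.56 + 0.333333·2.31 = 5.91667.
E[X²] = 0.333333·81.1632 + 0.333333·44.2144 + 0.333333·6.8838 = 44.0871.
Var(X) = E[X²] − (E[X])² = 44.0871 − 35.0069 = 9.08019.

9.0802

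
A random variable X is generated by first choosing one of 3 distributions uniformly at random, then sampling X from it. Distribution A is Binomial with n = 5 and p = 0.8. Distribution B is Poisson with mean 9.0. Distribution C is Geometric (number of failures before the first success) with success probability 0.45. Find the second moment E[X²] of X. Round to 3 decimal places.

For each component E[X²] = Var + (mean)², giving A: 16.8; B: 90; C: 4.20988.
Overall E[X²] = 0.333333·16.8 + 0.333333·90 + 0.333333·4.20988 = 37.0033.

37.003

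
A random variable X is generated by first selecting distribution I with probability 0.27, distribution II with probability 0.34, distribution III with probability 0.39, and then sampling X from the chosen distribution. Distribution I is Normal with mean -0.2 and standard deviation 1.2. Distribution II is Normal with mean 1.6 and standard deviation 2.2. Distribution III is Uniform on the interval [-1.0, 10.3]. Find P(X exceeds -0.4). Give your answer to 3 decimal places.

0.800

Conditional on each component, P(X > -0.4): I: 0.566184; II: 0.818349; III: 0.946903.
By total probability, P(X > -0.4) = 0.27·0.566184 + 0.34·0.818349 + 0.39·0.946903 = 0.8004.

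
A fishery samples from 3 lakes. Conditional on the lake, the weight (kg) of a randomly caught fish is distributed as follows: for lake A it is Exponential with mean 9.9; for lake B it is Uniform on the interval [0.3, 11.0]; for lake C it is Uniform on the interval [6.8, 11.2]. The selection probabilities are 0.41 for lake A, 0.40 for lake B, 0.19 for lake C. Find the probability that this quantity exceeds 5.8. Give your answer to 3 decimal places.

0.613

Conditional on each lake, P(X > 5.8): A: 0.556628; B: 0.485981; C: 1.
By total probability, P(X > 5.8) = 0.41·0.556628 + 0.4·0.485981 + 0.19·1 = 0.61261.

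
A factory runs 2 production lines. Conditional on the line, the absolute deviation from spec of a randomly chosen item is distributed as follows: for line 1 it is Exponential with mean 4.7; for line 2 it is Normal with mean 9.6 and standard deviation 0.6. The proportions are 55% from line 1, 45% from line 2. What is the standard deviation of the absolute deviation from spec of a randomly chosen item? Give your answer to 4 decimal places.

Per component, 1: μ=4.7, E[X²]=44.18; 2: μ=9.6, E[X²]=92.52.
E[X] = 0.55·4.7 + 0.45·9.6 = 6.905.
E[X²] = 0.55·44.18 + 0.45·92.52 = 65.933.
Var(X) = E[X²] − (E[X])² = 65.933 − 47.679 = 18.254.
SD(X) = √18.254 = 4.27247.

4.2725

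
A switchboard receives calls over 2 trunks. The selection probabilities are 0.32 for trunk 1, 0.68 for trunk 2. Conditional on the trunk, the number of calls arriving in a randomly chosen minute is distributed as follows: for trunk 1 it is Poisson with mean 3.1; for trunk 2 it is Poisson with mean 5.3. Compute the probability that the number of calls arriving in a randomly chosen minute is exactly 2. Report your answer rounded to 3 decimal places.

Conditional on each trunk, P(X = 2): 1: 0.216461; 2: 0.0701069.
By total probability, P(X = 2) = 0.32·0.216461 + 0.68·0.0701069 = 0.11694.

0.117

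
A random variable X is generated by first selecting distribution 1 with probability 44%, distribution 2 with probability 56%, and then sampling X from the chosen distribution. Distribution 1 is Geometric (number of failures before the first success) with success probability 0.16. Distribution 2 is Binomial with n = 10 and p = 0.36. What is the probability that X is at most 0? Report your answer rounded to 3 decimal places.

0.077

Conditional on each component, P(X ≤ 0): 1: 0.16; 2: 0.0115292.
By total probability, P(X ≤ 0) = 0.44·0.16 + 0.56·0.0115292 = 0.0768564.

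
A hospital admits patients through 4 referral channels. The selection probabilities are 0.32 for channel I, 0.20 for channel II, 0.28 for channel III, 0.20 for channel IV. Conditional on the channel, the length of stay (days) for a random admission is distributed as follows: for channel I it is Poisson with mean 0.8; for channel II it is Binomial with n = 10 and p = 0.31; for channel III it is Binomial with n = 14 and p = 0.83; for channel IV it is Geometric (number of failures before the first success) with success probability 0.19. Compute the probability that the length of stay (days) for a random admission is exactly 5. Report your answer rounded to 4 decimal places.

0.0362

Conditional on each channel, P(X = 5): I: 0.00122697; II: 0.112838; III: 9.35179e-05; IV: 0.0662489.
By total probability, P(X = 5) = 0.32·0.00122697 + 0.2·0.112838 + 0.28·9.35179e-05 + 0.2·0.0662489 = 0.0362361.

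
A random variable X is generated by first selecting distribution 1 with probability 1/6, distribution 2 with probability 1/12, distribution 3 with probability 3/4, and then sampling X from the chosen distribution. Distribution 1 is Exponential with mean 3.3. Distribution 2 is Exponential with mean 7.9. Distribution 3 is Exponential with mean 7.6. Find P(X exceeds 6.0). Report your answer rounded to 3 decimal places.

0.407

Conditional on each component, P(X > 6.0): 1: 0.162321; 2: 0.467903; 3: 0.454084.
By total probability, P(X > 6.0) = 0.166667·0.162321 + 0.0833333·0.467903 + 0.75·0.454084 = 0.406608.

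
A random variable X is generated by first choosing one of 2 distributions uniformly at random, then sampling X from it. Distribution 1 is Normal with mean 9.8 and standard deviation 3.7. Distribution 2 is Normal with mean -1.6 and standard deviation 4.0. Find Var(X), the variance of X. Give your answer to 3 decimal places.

47.335

Per component, 1: μ=9.8, E[X²]=109.73; 2: μ=-1.6, E[X²]=18.56.
E[X] = 0.5·9.8 + 0.5·-1.6 = 4.1.
E[X²] = 0.5·109.73 + 0.5·18.56 = 64.145.
Var(X) = E[X²] − (E[X])² = 64.145 − 16.81 = 47.335.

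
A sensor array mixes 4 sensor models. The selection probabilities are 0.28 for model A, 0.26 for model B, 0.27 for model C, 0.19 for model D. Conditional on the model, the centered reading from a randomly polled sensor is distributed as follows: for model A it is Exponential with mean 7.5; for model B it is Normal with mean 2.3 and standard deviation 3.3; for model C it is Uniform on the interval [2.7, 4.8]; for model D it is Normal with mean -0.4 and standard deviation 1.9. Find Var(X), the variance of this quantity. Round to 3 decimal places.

27.110

Per component, A: μ=7.5, E[X²]=112.5; B: μ=2.3, E[X²]=16.18; C: μ=3.75, E[X²]=14.43; D: μ=-0.4, E[X²]=3.77.
E[X] = 0.28·7.5 + 0.26·2.3 + 0.27·3.75 + 0.19·-0.4 = 3.6345.
E[X²] = 0.28·112.5 + 0.26·16.18 + 0.27·14.43 + 0.19·3.77 = 40.3192.
Var(X) = E[X²] − (E[X])² = 40.3192 − 13.2096 = 27.1096.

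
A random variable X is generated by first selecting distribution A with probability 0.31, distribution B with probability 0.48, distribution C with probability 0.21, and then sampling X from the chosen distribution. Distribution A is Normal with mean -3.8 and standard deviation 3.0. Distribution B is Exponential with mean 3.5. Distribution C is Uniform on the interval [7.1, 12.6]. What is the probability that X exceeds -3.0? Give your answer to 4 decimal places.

Conditional on each component, P(X > -3.0): A: 0.394863; B: 1; C: 1.
By total probability, P(X > -3.0) = 0.31·0.394863 + 0.48·1 + 0.21·1 = 0.812408.

0.8124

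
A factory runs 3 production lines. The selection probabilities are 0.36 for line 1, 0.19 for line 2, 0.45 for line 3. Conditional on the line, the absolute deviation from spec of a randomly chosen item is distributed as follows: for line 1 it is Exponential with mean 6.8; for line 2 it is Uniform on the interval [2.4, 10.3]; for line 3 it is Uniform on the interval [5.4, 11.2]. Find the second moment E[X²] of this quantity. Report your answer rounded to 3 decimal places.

74.204

For each component E[X²] = Var + (mean)², giving 1: 92.48; 2: 45.5233; 3: 71.6933.
Overall E[X²] = 0.36·92.48 + 0.19·45.5233 + 0.45·71.6933 = 74.2042.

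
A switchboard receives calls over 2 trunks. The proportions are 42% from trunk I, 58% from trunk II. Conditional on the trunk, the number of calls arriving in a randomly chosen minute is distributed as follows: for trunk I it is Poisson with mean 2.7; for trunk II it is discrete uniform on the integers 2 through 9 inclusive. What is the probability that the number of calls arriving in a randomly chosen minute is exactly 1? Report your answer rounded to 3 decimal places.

0.076

Conditional on each trunk, P(X = 1): I: 0.181455; II: 0.
By total probability, P(X = 1) = 0.42·0.181455 + 0.58·0 = 0.0762111.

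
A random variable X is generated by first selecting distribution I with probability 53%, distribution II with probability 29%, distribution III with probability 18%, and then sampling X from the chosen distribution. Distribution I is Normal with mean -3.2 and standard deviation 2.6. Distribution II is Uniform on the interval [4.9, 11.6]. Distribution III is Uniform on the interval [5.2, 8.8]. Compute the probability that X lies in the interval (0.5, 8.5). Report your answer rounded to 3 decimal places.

0.362

Conditional on each component, P(0.5 < X < 8.5): I: 0.0773535; II: 0.537313; III: 0.916667.
By total probability, P(0.5 < X < 8.5) = 0.53·0.0773535 + 0.29·0.537313 + 0.18·0.916667 = 0.361818.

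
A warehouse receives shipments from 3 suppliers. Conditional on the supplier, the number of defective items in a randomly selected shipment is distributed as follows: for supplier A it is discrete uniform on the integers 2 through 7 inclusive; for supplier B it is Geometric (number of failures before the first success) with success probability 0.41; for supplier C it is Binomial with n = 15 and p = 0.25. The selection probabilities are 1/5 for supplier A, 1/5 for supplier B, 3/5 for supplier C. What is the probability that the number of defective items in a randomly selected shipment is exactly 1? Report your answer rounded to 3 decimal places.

Conditional on each supplier, P(X = 1): A: 0; B: 0.2419; C: 0.0668173.
By total probability, P(X = 1) = 0.2·0 + 0.2·0.2419 + 0.6·0.0668173 = 0.0884704.

0.088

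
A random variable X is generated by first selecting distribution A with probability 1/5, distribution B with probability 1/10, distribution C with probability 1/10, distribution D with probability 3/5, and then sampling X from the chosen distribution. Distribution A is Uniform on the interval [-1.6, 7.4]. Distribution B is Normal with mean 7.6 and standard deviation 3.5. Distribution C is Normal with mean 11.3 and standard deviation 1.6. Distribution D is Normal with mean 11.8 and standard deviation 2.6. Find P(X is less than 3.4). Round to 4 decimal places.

Conditional on each component, P(X < 3.4): A: 0.555556; B: 0.11507; C: 3.95652e-07; D: 0.000617288.
By total probability, P(X < 3.4) = 0.2·0.555556 + 0.1·0.11507 + 0.1·3.95652e-07 + 0.6·0.000617288 = 0.122988.

0.1230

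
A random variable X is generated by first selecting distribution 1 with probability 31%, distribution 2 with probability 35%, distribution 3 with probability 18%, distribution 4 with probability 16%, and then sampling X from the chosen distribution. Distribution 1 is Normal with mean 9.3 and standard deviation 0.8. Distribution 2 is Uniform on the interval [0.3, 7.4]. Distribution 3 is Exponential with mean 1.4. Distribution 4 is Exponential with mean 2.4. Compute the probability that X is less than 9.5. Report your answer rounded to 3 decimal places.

Conditional on each component, P(X < 9.5): 1: 0.598706; 2: 1; 3: 0.99887; 4: 0.980905.
By total probability, P(X < 9.5) = 0.31·0.598706 + 0.35·1 + 0.18·0.99887 + 0.16·0.980905 = 0.87234.

0.872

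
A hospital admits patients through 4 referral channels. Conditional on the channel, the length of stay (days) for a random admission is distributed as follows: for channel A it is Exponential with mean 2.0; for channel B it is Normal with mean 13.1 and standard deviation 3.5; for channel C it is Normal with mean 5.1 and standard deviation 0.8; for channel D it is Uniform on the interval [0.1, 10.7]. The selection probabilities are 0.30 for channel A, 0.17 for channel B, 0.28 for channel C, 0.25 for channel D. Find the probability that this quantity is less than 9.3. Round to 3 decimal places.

0.818

Conditional on each channel, P(X < 9.3): A: 0.990438; B: 0.138803; C: 1; D: 0.867925.
By total probability, P(X < 9.3) = 0.3·0.990438 + 0.17·0.138803 + 0.28·1 + 0.25·0.867925 = 0.817709.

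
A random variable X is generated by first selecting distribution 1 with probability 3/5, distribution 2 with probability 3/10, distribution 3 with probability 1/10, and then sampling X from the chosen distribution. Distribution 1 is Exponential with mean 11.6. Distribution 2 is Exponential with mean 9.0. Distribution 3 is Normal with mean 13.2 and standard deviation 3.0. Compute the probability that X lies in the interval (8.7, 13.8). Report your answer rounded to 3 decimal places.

0.201

Conditional on each component, P(8.7 < X < 13.8): 1: 0.16804; 2: 0.164534; 3: 0.512453.
By total probability, P(8.7 < X < 13.8) = 0.6·0.16804 + 0.3·0.164534 + 0.1·0.512453 = 0.20143.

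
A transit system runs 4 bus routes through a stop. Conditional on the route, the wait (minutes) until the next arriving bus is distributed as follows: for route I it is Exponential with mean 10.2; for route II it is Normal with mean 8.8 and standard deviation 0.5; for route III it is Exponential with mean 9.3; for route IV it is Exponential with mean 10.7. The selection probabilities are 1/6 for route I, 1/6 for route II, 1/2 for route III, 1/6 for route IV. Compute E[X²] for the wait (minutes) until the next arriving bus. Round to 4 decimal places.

172.2817

For each component E[X²] = Var + (mean)², giving I: 208.08; II: 77.69; III: 172.98; IV: 228.98.
Overall E[X²] = 0.166667·208.08 + 0.166667·77.69 + 0.5·172.98 + 0.166667·228.98 = 172.282.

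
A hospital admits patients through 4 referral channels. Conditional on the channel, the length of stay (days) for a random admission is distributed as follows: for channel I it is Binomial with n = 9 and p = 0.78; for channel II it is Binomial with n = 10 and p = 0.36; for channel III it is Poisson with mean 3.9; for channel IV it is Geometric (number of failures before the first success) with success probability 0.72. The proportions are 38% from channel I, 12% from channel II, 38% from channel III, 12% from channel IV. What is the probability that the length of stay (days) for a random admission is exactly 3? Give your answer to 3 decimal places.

Conditional on each channel, P(X = 3): I: 0.00451959; II: 0.246234; III: 0.200122; IV: 0.0158054.
By total probability, P(X = 3) = 0.38·0.00451959 + 0.12·0.246234 + 0.38·0.200122 + 0.12·0.0158054 = 0.109208.

0.109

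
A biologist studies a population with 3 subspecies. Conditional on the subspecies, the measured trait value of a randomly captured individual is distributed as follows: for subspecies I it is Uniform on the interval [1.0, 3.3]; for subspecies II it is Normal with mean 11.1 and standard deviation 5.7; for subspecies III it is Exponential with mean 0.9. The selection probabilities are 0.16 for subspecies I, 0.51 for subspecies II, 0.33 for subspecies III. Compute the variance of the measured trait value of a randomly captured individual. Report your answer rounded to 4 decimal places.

41.0365

Per component, I: μ=2.15, E[X²]=5.06333; II: μ=11.1, E[X²]=155.7; III: μ=0.9, E[X²]=1.62.
E[X] = 0.16·2.15 + 0.51·11.1 + 0.33·0.9 = 6.302.
E[X²] = 0.16·5.06333 + 0.51·155.7 + 0.33·1.62 = 80.7517.
Var(X) = E[X²] − (E[X])² = 80.7517 − 39.7152 = 41.0365.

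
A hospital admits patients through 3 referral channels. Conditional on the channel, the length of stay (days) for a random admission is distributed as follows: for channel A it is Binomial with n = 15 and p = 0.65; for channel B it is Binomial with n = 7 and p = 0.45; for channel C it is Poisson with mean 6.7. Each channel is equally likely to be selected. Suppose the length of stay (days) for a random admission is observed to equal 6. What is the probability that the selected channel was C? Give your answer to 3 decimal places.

0.715

Likelihoods P(X=6 | ·): A: 0.0297507; B: 0.0319695; C: 0.154648.
Posterior ∝ prior × likelihood. Numerator for C: 0.333333·0.154648 = 0.0515492.
Normalizing constant: 0.333333·0.0297507 + 0.333333·0.0319695 + 0.333333·0.154648 = 0.0721226.
P(C | observation) = 0.0515492 / 0.0721226 = 0.714744.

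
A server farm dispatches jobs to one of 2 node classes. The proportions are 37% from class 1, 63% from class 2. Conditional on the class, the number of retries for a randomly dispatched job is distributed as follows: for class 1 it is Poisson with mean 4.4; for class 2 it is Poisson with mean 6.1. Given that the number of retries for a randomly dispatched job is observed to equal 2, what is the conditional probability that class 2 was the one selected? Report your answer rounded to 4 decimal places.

Likelihoods P(X=2 | ·): 1: 0.118845; 2: 0.0417286.
Posterior ∝ prior × likelihood. Numerator for 2: 0.63·0.0417286 = 0.026289.
Normalizing constant: 0.37·0.118845 + 0.63·0.0417286 = 0.0702615.
P(2 | observation) = 0.026289 / 0.0702615 = 0.374159.

0.3742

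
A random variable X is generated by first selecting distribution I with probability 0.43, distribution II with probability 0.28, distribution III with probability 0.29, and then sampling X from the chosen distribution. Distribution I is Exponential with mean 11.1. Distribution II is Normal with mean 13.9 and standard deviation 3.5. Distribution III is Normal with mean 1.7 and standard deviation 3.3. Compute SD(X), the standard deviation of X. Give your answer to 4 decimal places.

Per component, I: μ=11.1, E[X²]=246.42; II: μ=13.9, E[X²]=205.46; III: μ=1.7, E[X²]=13.78.
E[X] = 0.43·11.1 + 0.28·13.9 + 0.29·1.7 = 9.158.
E[X²] = 0.43·246.42 + 0.28·205.46 + 0.29·13.78 = 167.486.
Var(X) = E[X²] − (E[X])² = 167.486 − 83.869 = 83.6166.
SD(X) = √83.6166 = 9.14421.

9.1442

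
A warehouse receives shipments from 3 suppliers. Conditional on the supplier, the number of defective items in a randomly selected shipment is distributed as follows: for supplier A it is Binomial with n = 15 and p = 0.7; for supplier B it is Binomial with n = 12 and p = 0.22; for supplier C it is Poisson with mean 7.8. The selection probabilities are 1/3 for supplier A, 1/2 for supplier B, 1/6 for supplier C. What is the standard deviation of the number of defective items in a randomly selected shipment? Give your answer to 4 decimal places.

Per component, A: μ=10.5, E[X²]=113.4; B: μ=2.64, E[X²]=9.0288; C: μ=7.8, E[X²]=68.64.
E[X] = 0.333333·10.5 + 0.5·2.64 + 0.166667·7.8 = 6.12.
E[X²] = 0.333333·113.4 + 0.5·9.0288 + 0.166667·68.64 = 53.7544.
Var(X) = E[X²] − (E[X])² = 53.7544 − 37.4544 = 16.3.
SD(X) = √16.3 = 4.03733.

4.0373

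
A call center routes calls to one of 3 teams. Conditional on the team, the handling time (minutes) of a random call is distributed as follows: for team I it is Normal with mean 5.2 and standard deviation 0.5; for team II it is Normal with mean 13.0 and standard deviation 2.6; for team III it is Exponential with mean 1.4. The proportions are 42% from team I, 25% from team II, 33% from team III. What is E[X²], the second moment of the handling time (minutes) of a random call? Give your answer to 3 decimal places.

For each component E[X²] = Var + (mean)², giving I: 27.29; II: 175.76; III: 3.92.
Overall E[X²] = 0.42·27.29 + 0.25·175.76 + 0.33·3.92 = 56.6954.

56.695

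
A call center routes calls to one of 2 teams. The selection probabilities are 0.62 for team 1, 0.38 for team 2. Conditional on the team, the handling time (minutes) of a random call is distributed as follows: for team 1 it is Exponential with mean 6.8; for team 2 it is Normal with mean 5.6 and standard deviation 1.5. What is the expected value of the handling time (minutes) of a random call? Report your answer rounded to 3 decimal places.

Component means — 1: 6.8; 2: 5.6.
E[X] = 0.62·6.8 + 0.38·5.6 = 6.344.

6.344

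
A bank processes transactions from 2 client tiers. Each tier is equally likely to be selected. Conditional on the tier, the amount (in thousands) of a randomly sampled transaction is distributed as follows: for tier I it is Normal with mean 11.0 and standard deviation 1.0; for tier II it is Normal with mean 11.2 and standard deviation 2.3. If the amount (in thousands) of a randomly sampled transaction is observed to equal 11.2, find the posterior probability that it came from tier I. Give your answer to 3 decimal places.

0.693

Likelihoods f(11.2 | ·): I: 0.391043; II: 0.173453.
Posterior ∝ prior × likelihood. Numerator for I: 0.5·0.391043 = 0.195521.
Normalizing constant: 0.5·0.391043 + 0.5·0.173453 = 0.282248.
P(I | observation) = 0.195521 / 0.282248 = 0.692729.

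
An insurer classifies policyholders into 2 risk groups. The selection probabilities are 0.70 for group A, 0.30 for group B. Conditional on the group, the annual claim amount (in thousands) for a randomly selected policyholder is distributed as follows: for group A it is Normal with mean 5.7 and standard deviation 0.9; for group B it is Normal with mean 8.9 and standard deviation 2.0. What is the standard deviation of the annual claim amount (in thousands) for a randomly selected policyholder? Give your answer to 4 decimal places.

Per component, A: μ=5.7, E[X²]=33.3; B: μ=8.9, E[X²]=83.21.
E[X] = 0.7·5.7 + 0.3·8.9 = 6.66.
E[X²] = 0.7·33.3 + 0.3·83.21 = 48.273.
Var(X) = E[X²] − (E[X])² = 48.273 − 44.3556 = 3.9174.
SD(X) = √3.9174 = 1.97924.

1.9792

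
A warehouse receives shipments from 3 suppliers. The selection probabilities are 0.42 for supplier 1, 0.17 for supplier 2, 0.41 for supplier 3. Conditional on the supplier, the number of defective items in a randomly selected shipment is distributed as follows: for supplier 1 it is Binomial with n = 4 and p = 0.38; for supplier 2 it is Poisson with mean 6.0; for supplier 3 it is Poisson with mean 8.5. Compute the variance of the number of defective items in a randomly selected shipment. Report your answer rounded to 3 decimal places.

15.159

Per component, 1: μ=1.52, E[X²]=3.2528; 2: μ=6, E[X²]=42; 3: μ=8.5, E[X²]=80.75.
E[X] = 0.42·1.52 + 0.17·6 + 0.41·8.5 = 5.1434.
E[X²] = 0.42·3.2528 + 0.17·42 + 0.41·80.75 = 41.6137.
Var(X) = E[X²] − (E[X])² = 41.6137 − 26.4546 = 15.1591.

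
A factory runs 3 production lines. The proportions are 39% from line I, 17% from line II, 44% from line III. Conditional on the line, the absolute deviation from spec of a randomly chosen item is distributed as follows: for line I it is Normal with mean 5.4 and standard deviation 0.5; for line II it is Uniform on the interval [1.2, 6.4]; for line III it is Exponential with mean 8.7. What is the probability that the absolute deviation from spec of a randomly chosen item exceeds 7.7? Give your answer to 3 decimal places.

Conditional on each line, P(X > 7.7): I: 2.11245e-06; II: 0; III: 0.41269.
By total probability, P(X > 7.7) = 0.39·2.11245e-06 + 0.17·0 + 0.44·0.41269 = 0.181585.

0.182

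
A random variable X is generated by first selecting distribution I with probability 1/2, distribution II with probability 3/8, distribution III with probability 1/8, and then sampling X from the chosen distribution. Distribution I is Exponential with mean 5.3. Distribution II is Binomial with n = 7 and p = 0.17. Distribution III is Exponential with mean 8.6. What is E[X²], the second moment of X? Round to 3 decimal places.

For each component E[X²] = Var + (mean)², giving I: 56.18; II: 2.4038; III: 147.92.
Overall E[X²] = 0.5·56.18 + 0.375·2.4038 + 0.125·147.92 = 47.4814.

47.481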